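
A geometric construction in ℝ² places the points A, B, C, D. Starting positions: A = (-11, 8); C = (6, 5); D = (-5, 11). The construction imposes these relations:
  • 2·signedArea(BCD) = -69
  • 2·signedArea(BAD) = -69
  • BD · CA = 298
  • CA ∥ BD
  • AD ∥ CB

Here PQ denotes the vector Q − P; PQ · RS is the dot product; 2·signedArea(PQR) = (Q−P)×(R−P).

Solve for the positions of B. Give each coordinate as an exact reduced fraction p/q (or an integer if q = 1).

B = (12, 8)

1. B_x = 12  [CA ∥ BD ∩ AD ∥ CB]
2. B_y = 8  [CA ∥ BD ∩ AD ∥ CB]
   → B = (12, 8)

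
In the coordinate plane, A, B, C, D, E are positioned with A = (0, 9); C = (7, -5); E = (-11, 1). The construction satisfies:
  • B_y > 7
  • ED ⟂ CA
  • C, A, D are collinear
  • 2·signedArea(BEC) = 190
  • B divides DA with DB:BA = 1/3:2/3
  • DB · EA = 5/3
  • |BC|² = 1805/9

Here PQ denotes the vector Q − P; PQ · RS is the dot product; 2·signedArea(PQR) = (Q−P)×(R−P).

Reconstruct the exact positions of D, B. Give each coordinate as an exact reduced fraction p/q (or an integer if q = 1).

B = (2/3, 23/3)
D = (1, 7)

1. D_x = 1  [C, A, D are collinear ∩ ED ⟂ CA]
2. D_y = 7  [C, A, D are collinear ∩ ED ⟂ CA]
   → D = (1, 7)
3. B_x = 2/3  [B divides DA with DB:BA = 1/3:2/3]
4. B_y = 23/3  [B divides DA with DB:BA = 1/3:2/3]
   → B = (2/3, 23/3)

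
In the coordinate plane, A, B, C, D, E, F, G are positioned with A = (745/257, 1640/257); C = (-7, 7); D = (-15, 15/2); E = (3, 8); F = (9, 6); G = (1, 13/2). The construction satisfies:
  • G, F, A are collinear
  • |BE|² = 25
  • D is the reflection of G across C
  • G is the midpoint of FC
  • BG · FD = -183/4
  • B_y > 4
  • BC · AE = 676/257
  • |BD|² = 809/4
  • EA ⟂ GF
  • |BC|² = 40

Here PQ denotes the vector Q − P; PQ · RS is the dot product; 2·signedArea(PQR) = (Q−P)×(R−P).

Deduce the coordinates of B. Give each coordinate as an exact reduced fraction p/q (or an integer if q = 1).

B = (-1, 5)

1. B_x = -1  [BG · FD = -183/4 ∩ BC · AE = 676/257]
2. B_y = 5  [BG · FD = -183/4 ∩ BC · AE = 676/257]
   → B = (-1, 5)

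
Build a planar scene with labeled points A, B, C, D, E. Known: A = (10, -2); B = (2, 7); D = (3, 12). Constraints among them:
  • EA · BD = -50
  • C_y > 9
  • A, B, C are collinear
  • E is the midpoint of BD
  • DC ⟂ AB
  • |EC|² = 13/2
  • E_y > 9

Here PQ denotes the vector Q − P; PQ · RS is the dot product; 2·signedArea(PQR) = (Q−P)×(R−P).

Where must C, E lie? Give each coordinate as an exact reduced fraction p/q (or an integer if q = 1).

1. C_x = -6/145  [A, B, C are collinear ∩ DC ⟂ AB]
2. C_y = 1348/145  [A, B, C are collinear ∩ DC ⟂ AB]
   → C = (-6/145, 1348/145)
3. E_x = 5/2  [E is the midpoint of BD]
4. E_y = 19/2  [E is the midpoint of BD]
   → E = (5/2, 19/2)

C = (-6/145, 1348/145)
E = (5/2, 19/2)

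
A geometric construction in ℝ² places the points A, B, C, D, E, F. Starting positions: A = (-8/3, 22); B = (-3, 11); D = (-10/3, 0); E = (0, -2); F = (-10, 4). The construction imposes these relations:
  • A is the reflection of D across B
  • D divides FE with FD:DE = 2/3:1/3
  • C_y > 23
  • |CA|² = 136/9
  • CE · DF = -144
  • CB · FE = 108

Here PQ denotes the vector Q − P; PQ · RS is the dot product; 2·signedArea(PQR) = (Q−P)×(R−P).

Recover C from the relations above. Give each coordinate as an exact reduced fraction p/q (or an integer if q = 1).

C = (-6, 24)

1. C_x = -6  [line -10·x + 6·y + -204 = 0 ∩ |CA|² = 136/9]
2. C_y = 24  [line -10·x + 6·y + -204 = 0 ∩ |CA|² = 136/9]
   → C = (-6, 24)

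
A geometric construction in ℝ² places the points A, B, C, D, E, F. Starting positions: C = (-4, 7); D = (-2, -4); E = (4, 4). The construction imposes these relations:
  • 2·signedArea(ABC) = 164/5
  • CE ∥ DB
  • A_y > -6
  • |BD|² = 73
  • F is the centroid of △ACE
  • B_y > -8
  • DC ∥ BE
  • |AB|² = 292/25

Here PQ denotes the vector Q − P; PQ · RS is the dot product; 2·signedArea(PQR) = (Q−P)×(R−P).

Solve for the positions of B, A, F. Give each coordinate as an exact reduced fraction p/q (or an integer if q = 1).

1. B_x = 6  [DC ∥ BE ∩ CE ∥ DB]
2. B_y = -7  [DC ∥ BE ∩ CE ∥ DB]
   → B = (6, -7)
3. A_x = 14/5  [line -14·x + -10·y + -94/5 = 0 ∩ |AB|² = 292/25]
4. A_y = -29/5  [line -14·x + -10·y + -94/5 = 0 ∩ |AB|² = 292/25]
   → A = (14/5, -29/5)
5. F_x = 14/15  [F is the centroid of △ACE]
6. F_y = 26/15  [F is the centroid of △ACE]
   → F = (14/15, 26/15)

A = (14/5, -29/5)
B = (6, -7)
F = (14/15, 26/15)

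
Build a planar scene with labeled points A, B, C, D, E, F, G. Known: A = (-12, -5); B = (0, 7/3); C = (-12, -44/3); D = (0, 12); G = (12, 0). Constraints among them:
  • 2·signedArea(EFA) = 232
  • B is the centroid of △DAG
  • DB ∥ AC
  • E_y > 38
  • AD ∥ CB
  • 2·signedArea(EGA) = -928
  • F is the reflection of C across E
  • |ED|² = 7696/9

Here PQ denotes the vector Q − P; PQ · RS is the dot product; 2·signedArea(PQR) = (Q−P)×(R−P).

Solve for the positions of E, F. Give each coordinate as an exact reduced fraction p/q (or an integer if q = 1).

E = (12, 116/3)
F = (36, 92)

1. E_x = 12  [line 5·x + -24·y + 868 = 0 ∩ |ED|² = 7696/9]
2. E_y = 116/3  [line 5·x + -24·y + 868 = 0 ∩ |ED|² = 7696/9]
   → E = (12, 116/3)
3. F_x = 36  [F is the reflection of C across E]
4. F_y = 92  [F is the reflection of C across E]
   → F = (36, 92)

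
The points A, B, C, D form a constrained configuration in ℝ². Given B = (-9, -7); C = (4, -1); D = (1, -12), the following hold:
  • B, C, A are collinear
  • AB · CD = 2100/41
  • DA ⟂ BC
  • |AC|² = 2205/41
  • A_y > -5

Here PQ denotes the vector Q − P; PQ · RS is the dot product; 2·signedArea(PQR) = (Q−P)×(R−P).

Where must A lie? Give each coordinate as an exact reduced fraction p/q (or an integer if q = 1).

1. A_x = -109/41  [B, C, A are collinear ∩ DA ⟂ BC]
2. A_y = -167/41  [B, C, A are collinear ∩ DA ⟂ BC]
   → A = (-109/41, -167/41)

A = (-109/41, -167/41)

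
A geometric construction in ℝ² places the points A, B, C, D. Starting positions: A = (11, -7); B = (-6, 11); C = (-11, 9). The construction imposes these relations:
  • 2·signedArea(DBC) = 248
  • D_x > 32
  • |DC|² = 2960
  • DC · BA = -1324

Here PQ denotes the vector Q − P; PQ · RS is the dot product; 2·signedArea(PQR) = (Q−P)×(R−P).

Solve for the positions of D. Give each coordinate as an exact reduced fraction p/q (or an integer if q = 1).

D = (33, -23)

1. D_x = 33  [2·signedArea(DBC) = 248 ∩ DC · BA = -1324]
2. D_y = -23  [2·signedArea(DBC) = 248 ∩ DC · BA = -1324]
   → D = (33, -23)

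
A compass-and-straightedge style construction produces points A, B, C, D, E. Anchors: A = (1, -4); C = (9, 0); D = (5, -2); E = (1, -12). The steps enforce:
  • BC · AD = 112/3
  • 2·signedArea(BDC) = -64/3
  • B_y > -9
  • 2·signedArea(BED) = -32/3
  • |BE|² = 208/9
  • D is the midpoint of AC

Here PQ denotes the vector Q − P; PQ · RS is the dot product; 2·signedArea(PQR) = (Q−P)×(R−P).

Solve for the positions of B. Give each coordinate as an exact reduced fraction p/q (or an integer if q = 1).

1. B_x = 11/3  [2·signedArea(BED) = -32/3 ∩ 2·signedArea(BDC) = -64/3]
2. B_y = -8  [2·signedArea(BED) = -32/3 ∩ 2·signedArea(BDC) = -64/3]
   → B = (11/3, -8)

B = (11/3, -8)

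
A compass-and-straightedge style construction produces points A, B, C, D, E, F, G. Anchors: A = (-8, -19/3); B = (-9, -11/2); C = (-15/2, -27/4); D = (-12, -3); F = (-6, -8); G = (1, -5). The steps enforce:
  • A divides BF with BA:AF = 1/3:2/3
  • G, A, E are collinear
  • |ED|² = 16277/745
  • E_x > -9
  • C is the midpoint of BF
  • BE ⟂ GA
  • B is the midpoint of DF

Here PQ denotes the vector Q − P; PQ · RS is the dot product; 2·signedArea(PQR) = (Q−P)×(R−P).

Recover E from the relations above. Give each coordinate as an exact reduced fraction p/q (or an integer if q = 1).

1. E_x = -6599/745  [G, A, E are collinear ∩ BE ⟂ GA]
2. E_y = -4813/745  [G, A, E are collinear ∩ BE ⟂ GA]
   → E = (-6599/745, -4813/745)

E = (-6599/745, -4813/745)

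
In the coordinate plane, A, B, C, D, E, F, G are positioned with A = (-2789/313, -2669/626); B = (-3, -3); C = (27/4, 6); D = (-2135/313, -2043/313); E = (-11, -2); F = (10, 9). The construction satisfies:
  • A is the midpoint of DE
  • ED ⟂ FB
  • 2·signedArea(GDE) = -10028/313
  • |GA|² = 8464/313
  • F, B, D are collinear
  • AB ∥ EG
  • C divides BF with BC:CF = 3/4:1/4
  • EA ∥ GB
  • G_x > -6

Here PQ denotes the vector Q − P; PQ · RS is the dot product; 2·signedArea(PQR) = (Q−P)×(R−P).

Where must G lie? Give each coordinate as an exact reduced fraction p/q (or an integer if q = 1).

1. G_x = -1593/313  [EA ∥ GB ∩ AB ∥ EG]
2. G_y = -461/626  [EA ∥ GB ∩ AB ∥ EG]
   → G = (-1593/313, -461/626)

G = (-1593/313, -461/626)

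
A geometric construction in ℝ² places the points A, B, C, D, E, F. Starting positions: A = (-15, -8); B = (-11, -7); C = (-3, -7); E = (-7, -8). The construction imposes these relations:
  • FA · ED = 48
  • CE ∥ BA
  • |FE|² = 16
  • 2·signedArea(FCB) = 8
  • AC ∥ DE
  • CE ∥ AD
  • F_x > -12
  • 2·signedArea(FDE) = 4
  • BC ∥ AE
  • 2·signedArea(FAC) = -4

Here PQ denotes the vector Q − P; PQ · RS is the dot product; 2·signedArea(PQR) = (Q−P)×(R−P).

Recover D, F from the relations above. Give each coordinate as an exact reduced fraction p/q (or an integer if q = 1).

1. D_x = -19  [AC ∥ DE ∩ CE ∥ AD]
2. D_y = -9  [AC ∥ DE ∩ CE ∥ AD]
   → D = (-19, -9)
3. F_x = -11  [2·signedArea(FAC) = -4 ∩ 2·signedArea(FCB) = 8]
4. F_y = -8  [2·signedArea(FAC) = -4 ∩ 2·signedArea(FCB) = 8]
   → F = (-11, -8)

D = (-19, -9)
F = (-11, -8)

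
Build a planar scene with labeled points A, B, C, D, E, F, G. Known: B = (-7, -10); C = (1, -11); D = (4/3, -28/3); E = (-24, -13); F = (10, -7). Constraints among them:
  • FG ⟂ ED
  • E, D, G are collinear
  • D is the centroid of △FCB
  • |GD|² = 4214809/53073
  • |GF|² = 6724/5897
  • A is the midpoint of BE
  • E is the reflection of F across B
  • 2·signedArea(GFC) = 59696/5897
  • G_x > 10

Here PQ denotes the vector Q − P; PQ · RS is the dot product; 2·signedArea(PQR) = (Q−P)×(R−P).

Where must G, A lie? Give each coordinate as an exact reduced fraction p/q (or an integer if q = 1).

1. G_x = 59872/5897  [E, D, G are collinear ∩ FG ⟂ ED]
2. G_y = -47511/5897  [E, D, G are collinear ∩ FG ⟂ ED]
   → G = (59872/5897, -47511/5897)
3. A_x = -31/2  [A is the midpoint of BE]
4. A_y = -23/2  [A is the midpoint of BE]
   → A = (-31/2, -23/2)

A = (-31/2, -23/2)
G = (59872/5897, -47511/5897)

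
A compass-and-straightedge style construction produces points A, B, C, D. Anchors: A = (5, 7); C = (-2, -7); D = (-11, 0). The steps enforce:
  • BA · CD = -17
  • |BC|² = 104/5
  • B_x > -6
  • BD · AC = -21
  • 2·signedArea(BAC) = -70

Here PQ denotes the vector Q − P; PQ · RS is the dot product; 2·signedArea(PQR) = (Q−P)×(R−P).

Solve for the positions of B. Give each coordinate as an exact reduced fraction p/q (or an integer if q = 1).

1. B_x = -28/5  [BA · CD = -17 ∩ 2·signedArea(BAC) = -70]
2. B_y = -21/5  [BA · CD = -17 ∩ 2·signedArea(BAC) = -70]
   → B = (-28/5, -21/5)

B = (-28/5, -21/5)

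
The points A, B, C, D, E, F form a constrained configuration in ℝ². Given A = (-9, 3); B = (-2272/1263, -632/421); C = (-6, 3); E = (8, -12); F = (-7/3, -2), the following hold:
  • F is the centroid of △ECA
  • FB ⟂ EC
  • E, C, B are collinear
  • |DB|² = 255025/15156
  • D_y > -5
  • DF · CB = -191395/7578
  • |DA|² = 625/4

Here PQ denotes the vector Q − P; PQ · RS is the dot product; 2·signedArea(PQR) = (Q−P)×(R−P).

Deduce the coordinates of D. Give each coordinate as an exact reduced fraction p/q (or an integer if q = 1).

1. D_x = 1  [line -5306/1263·x + 1895/421·y + 61777/2526 = 0 ∩ |DA|² = 625/4]
2. D_y = -9/2  [line -5306/1263·x + 1895/421·y + 61777/2526 = 0 ∩ |DA|² = 625/4]
   → D = (1, -9/2)

D = (1, -9/2)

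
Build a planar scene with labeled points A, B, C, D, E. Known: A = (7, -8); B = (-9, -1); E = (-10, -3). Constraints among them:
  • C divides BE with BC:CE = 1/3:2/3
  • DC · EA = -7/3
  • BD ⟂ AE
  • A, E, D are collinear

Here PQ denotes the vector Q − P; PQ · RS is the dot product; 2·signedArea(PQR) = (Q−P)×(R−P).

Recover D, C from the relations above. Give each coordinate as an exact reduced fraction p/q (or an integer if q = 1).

C = (-28/3, -5/3)
D = (-3021/314, -977/314)

1. D_x = -3021/314  [A, E, D are collinear ∩ BD ⟂ AE]
2. D_y = -977/314  [A, E, D are collinear ∩ BD ⟂ AE]
   → D = (-3021/314, -977/314)
3. C_x = -28/3  [C divides BE with BC:CE = 1/3:2/3]
4. C_y = -5/3  [C divides BE with BC:CE = 1/3:2/3]
   → C = (-28/3, -5/3)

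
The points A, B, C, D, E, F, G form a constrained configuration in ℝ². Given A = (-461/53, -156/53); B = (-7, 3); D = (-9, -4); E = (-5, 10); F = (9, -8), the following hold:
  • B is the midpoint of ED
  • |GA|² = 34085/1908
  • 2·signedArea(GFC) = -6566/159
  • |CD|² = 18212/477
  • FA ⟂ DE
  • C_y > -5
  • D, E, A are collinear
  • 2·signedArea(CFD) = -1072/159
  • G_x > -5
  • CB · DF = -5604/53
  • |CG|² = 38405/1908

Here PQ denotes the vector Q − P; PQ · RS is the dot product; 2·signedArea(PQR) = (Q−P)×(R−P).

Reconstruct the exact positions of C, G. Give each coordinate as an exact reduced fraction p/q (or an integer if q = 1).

1. C_x = -461/159  [CB · DF = -5604/53 ∩ 2·signedArea(CFD) = -1072/159]
2. C_y = -264/53  [CB · DF = -5604/53 ∩ 2·signedArea(CFD) = -1072/159]
   → C = (-461/159, -264/53)
3. G_x = -787/159  [line -160/53·x + -1892/159·y + -4250/159 = 0 ∩ |GA|² = 34085/1908]
4. G_y = -105/106  [line -160/53·x + -1892/159·y + -4250/159 = 0 ∩ |GA|² = 34085/1908]
   → G = (-787/159, -105/106)

C = (-461/159, -264/53)
G = (-787/159, -105/106)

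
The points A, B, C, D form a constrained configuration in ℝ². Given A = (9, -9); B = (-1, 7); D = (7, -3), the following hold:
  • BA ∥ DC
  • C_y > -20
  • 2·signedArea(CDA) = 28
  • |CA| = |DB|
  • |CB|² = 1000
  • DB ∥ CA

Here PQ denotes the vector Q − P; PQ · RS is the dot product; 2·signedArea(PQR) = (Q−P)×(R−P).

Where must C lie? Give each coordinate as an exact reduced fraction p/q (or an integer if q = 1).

1. C_x = 17  [DB ∥ CA ∩ BA ∥ DC]
2. C_y = -19  [DB ∥ CA ∩ BA ∥ DC]
   → C = (17, -19)

C = (17, -19)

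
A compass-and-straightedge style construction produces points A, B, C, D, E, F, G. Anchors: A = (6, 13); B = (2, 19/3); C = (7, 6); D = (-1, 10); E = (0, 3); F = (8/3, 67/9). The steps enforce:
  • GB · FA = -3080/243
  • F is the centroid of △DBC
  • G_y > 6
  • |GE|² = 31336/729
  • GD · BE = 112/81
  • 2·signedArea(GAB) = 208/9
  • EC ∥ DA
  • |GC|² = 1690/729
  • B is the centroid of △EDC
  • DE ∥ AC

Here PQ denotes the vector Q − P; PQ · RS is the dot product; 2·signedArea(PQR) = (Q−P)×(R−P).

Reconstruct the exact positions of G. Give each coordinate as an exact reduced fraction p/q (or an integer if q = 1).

1. G_x = 50/9  [2·signedArea(GAB) = 208/9 ∩ GB · FA = -3080/243]
2. G_y = 175/27  [2·signedArea(GAB) = 208/9 ∩ GB · FA = -3080/243]
   → G = (50/9, 175/27)

G = (50/9, 175/27)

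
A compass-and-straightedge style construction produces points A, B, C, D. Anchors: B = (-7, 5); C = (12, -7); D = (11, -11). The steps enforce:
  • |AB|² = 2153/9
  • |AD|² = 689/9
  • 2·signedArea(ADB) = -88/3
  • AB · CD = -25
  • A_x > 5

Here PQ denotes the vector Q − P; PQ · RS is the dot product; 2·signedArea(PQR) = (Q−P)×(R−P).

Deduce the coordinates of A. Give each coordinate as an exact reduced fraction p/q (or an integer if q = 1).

A = (16/3, -13/3)

1. A_x = 16/3  [2·signedArea(ADB) = -88/3 ∩ AB · CD = -25]
2. A_y = -13/3  [2·signedArea(ADB) = -88/3 ∩ AB · CD = -25]
   → A = (16/3, -13/3)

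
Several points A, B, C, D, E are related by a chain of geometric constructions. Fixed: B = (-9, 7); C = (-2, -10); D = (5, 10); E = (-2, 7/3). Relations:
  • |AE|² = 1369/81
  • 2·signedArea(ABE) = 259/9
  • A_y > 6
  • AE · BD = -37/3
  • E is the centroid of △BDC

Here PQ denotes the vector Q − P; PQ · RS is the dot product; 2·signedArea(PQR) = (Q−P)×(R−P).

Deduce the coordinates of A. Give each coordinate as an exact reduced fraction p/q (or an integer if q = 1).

A = (-2, 58/9)

1. A_x = -2  [2·signedArea(ABE) = 259/9 ∩ AE · BD = -37/3]
2. A_y = 58/9  [2·signedArea(ABE) = 259/9 ∩ AE · BD = -37/3]
   → A = (-2, 58/9)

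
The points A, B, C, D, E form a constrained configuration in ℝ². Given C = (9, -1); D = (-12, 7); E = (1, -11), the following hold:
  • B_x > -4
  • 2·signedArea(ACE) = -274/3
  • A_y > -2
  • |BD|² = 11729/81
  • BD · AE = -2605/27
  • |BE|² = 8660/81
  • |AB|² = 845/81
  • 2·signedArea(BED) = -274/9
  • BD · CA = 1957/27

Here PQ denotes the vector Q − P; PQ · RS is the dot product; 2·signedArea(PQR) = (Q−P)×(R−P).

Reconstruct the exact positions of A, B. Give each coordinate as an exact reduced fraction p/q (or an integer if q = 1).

1. B_x = -35/9  [line -18·x + -13·y + -851/9 = 0 ∩ |BD|² = 11729/81]
2. B_y = -17/9  [line -18·x + -13·y + -851/9 = 0 ∩ |BD|² = 11729/81]
   → B = (-35/9, -17/9)
3. A_x = -2/3  [2·signedArea(ACE) = -274/3 ∩ BD · CA = 1957/27]
4. A_y = -5/3  [2·signedArea(ACE) = -274/3 ∩ BD · CA = 1957/27]
   → A = (-2/3, -5/3)

A = (-2/3, -5/3)
B = (-35/9, -17/9)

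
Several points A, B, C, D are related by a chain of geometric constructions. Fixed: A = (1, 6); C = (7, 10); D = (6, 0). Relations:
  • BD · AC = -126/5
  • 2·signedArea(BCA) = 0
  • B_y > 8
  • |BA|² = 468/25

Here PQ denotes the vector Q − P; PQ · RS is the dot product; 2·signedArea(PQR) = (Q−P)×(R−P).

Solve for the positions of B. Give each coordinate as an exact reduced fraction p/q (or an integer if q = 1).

1. B_x = 23/5  [2·signedArea(BCA) = 0 ∩ BD · AC = -126/5]
2. B_y = 42/5  [2·signedArea(BCA) = 0 ∩ BD · AC = -126/5]
   → B = (23/5, 42/5)

B = (23/5, 42/5)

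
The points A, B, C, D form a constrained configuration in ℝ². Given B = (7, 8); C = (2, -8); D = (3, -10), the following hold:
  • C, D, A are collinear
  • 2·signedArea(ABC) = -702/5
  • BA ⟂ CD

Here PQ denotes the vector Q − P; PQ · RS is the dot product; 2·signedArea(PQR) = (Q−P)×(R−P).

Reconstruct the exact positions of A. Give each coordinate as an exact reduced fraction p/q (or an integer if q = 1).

A = (-17/5, 14/5)

1. A_x = -17/5  [C, D, A are collinear ∩ BA ⟂ CD]
2. A_y = 14/5  [C, D, A are collinear ∩ BA ⟂ CD]
   → A = (-17/5, 14/5)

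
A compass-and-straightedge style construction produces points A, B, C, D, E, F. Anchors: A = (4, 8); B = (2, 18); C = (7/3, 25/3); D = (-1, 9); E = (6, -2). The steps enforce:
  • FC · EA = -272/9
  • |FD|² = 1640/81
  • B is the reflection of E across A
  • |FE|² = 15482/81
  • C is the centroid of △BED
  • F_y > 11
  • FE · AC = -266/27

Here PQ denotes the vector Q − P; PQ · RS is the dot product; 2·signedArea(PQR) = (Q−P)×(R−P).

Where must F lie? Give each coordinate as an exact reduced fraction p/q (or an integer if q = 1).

1. F_x = 25/9  [FE · AC = -266/27 ∩ FC · EA = -272/9]
2. F_y = 103/9  [FE · AC = -266/27 ∩ FC · EA = -272/9]
   → F = (25/9, 103/9)

F = (25/9, 103/9)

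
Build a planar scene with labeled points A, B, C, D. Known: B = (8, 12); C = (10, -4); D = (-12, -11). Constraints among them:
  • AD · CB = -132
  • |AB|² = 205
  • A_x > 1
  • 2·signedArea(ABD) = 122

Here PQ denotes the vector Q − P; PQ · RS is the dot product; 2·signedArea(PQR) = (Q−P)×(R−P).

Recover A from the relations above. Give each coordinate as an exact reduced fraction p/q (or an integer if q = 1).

A = (2, -1)

1. A_x = 2  [2·signedArea(ABD) = 122 ∩ AD · CB = -132]
2. A_y = -1  [2·signedArea(ABD) = 122 ∩ AD · CB = -132]
   → A = (2, -1)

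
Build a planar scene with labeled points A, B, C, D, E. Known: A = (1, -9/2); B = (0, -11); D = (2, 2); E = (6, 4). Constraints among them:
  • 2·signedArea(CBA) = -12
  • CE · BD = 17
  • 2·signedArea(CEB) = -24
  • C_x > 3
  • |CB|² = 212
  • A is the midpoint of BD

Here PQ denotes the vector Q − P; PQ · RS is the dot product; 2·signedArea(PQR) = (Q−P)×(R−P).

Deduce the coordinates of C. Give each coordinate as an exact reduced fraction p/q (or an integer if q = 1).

1. C_x = 4  [CE · BD = 17 ∩ 2·signedArea(CEB) = -24]
2. C_y = 3  [CE · BD = 17 ∩ 2·signedArea(CEB) = -24]
   → C = (4, 3)

C = (4, 3)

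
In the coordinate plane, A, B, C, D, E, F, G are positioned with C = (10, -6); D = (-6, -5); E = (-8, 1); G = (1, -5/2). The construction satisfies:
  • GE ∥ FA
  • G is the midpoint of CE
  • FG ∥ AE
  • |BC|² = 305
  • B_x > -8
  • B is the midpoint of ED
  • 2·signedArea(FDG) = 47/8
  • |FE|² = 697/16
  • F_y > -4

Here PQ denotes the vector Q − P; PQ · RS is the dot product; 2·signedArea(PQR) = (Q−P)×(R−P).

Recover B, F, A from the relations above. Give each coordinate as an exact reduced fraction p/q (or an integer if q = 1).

A = (-47/4, 1/2)
B = (-7, -2)
F = (-11/4, -3)

1. B_x = -7  [B is the midpoint of ED]
2. B_y = -2  [B is the midpoint of ED]
   → B = (-7, -2)
3. F_x = -11/4  [line -5/2·x + 7·y + 113/8 = 0 ∩ |FE|² = 697/16]
4. F_y = -3  [line -5/2·x + 7·y + 113/8 = 0 ∩ |FE|² = 697/16]
   → F = (-11/4, -3)
5. A_x = -47/4  [FG ∥ AE ∩ GE ∥ FA]
6. A_y = 1/2  [FG ∥ AE ∩ GE ∥ FA]
   → A = (-47/4, 1/2)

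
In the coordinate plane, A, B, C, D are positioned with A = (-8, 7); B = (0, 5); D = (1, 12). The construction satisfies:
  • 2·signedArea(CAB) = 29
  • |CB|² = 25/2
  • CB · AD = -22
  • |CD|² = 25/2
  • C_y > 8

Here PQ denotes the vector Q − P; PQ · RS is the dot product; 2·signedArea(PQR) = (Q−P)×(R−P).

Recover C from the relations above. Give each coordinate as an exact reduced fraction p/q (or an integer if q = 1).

1. C_x = 1/2  [CB · AD = -22 ∩ 2·signedArea(CAB) = 29]
2. C_y = 17/2  [CB · AD = -22 ∩ 2·signedArea(CAB) = 29]
   → C = (1/2, 17/2)

C = (1/2, 17/2)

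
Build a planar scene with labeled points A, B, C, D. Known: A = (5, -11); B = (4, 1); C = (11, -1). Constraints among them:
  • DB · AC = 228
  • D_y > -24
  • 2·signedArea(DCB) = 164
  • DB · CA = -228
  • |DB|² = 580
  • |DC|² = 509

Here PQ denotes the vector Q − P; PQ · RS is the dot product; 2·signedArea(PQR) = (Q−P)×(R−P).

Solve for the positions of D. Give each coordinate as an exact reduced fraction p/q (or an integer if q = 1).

D = (6, -23)

1. D_x = 6  [DB · AC = 228 ∩ 2·signedArea(DCB) = 164]
2. D_y = -23  [DB · AC = 228 ∩ 2·signedArea(DCB) = 164]
   → D = (6, -23)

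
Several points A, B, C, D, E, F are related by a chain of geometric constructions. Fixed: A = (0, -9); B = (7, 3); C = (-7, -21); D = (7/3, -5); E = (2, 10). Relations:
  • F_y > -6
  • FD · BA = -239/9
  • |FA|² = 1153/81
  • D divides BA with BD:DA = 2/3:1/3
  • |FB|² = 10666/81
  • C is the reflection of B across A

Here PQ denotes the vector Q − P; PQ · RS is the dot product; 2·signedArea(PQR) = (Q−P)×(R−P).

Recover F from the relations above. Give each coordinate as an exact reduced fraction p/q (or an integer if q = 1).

1. F_x = -8/9  [line 7·x + 12·y + 632/9 = 0 ∩ |FA|² = 1153/81]
2. F_y = -16/3  [line 7·x + 12·y + 632/9 = 0 ∩ |FA|² = 1153/81]
   → F = (-8/9, -16/3)

F = (-8/9, -16/3)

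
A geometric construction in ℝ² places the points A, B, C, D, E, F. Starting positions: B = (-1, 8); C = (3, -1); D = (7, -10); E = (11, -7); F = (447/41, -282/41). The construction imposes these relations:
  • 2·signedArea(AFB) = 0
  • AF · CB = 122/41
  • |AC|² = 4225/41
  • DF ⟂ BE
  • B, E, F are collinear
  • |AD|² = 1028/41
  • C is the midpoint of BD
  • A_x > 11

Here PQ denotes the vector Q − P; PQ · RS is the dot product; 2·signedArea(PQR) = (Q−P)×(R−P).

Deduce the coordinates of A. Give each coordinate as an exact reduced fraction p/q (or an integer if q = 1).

1. A_x = 455/41  [2·signedArea(AFB) = 0 ∩ AF · CB = 122/41]
2. A_y = -292/41  [2·signedArea(AFB) = 0 ∩ AF · CB = 122/41]
   → A = (455/41, -292/41)

A = (455/41, -292/41)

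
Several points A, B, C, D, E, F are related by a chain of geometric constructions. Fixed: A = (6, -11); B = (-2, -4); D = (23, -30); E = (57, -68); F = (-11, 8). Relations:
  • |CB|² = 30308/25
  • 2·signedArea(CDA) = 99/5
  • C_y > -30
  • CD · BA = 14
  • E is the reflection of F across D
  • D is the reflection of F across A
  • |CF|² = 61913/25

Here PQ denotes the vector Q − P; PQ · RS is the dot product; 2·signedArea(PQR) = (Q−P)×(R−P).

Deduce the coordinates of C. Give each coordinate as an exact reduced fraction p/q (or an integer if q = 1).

C = (108/5, -148/5)

1. C_x = 108/5  [CD · BA = 14 ∩ 2·signedArea(CDA) = 99/5]
2. C_y = -148/5  [CD · BA = 14 ∩ 2·signedArea(CDA) = 99/5]
   → C = (108/5, -148/5)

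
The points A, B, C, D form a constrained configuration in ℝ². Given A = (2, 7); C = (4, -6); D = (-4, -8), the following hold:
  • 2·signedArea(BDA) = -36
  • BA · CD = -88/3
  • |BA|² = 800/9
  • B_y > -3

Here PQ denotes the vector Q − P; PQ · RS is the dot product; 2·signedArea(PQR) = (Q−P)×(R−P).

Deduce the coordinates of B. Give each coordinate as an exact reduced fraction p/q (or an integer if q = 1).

B = (2/3, -7/3)

1. B_x = 2/3  [BA · CD = -88/3 ∩ 2·signedArea(BDA) = -36]
2. B_y = -7/3  [BA · CD = -88/3 ∩ 2·signedArea(BDA) = -36]
   → B = (2/3, -7/3)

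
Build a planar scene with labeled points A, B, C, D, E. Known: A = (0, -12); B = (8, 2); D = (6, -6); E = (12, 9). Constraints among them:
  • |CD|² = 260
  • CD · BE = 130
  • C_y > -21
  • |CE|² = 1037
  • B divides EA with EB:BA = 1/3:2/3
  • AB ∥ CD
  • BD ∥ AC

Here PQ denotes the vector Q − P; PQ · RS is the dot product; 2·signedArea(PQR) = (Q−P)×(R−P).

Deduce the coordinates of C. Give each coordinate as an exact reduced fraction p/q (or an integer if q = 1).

1. C_x = -2  [AB ∥ CD ∩ BD ∥ AC]
2. C_y = -20  [AB ∥ CD ∩ BD ∥ AC]
   → C = (-2, -20)

C = (-2, -20)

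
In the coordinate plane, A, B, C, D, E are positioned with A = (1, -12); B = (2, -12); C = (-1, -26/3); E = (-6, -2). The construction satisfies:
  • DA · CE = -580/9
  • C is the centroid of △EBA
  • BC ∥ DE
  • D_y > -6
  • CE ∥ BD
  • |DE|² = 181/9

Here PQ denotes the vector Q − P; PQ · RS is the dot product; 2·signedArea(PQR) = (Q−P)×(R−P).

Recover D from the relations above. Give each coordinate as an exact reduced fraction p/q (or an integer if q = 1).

1. D_x = -3  [BC ∥ DE ∩ CE ∥ BD]
2. D_y = -16/3  [BC ∥ DE ∩ CE ∥ BD]
   → D = (-3, -16/3)

D = (-3, -16/3)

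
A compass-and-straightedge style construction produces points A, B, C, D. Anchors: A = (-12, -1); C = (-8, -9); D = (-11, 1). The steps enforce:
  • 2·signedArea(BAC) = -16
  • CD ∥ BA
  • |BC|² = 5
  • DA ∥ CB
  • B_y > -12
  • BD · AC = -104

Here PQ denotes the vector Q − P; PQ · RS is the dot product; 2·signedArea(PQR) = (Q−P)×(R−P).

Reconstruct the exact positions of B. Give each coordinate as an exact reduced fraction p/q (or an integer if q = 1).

B = (-9, -11)

1. B_x = -9  [CD ∥ BA ∩ DA ∥ CB]
2. B_y = -11  [CD ∥ BA ∩ DA ∥ CB]
   → B = (-9, -11)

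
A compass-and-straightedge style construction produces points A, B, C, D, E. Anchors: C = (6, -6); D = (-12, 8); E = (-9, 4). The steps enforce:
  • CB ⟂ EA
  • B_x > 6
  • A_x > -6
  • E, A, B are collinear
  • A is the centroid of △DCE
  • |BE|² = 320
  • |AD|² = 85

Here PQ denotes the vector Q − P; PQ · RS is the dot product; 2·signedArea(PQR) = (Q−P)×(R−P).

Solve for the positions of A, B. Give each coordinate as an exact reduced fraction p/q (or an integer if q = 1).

1. A_x = -5  [A is the centroid of △DCE]
2. A_y = 2  [A is the centroid of △DCE]
   → A = (-5, 2)
3. B_x = 7  [E, A, B are collinear ∩ CB ⟂ EA]
4. B_y = -4  [E, A, B are collinear ∩ CB ⟂ EA]
   → B = (7, -4)

A = (-5, 2)
B = (7, -4)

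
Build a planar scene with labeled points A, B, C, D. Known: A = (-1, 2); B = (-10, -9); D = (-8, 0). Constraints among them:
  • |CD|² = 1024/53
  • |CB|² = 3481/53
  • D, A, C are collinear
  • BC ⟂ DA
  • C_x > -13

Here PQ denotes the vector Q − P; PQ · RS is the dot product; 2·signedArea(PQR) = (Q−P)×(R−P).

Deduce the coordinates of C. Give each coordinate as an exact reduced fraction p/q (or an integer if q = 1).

C = (-648/53, -64/53)

1. C_x = -648/53  [D, A, C are collinear ∩ BC ⟂ DA]
2. C_y = -64/53  [D, A, C are collinear ∩ BC ⟂ DA]
   → C = (-648/53, -64/53)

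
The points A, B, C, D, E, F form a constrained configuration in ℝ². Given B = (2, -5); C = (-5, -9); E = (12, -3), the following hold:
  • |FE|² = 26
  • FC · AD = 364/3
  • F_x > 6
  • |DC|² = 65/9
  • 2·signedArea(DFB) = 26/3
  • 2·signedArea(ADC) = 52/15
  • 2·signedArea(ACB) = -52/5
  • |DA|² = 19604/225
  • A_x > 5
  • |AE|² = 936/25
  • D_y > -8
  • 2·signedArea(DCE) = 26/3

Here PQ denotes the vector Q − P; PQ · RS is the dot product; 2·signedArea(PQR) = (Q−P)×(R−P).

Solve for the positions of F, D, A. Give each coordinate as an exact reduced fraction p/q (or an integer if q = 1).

1. D_x = -8/3  [line -6·x + 17·y + 343/3 = 0 ∩ |DC|² = 65/9]
2. D_y = -23/3  [line -6·x + 17·y + 343/3 = 0 ∩ |DC|² = 65/9]
   → D = (-8/3, -23/3)
3. A_x = 6  [line 4/3·x + -7/3·y + -89/5 = 0 ∩ |DA|² = 19604/225]
4. A_y = -21/5  [line 4/3·x + -7/3·y + -89/5 = 0 ∩ |DA|² = 19604/225]
   → A = (6, -21/5)
5. F_x = 7  [FC · AD = 364/3 ∩ 2·signedArea(DFB) = 26/3]
6. F_y = -4  [FC · AD = 364/3 ∩ 2·signedArea(DFB) = 26/3]
   → F = (7, -4)

A = (6, -21/5)
D = (-8/3, -23/3)
F = (7, -4)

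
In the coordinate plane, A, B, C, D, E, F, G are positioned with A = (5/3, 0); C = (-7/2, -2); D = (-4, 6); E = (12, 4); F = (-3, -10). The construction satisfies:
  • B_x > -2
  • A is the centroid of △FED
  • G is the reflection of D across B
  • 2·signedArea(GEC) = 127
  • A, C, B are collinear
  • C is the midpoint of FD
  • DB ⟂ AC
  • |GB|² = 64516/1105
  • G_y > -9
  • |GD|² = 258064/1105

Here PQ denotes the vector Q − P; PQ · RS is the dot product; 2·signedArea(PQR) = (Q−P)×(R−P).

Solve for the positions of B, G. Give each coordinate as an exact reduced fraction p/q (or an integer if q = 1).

1. B_x = -1372/1105  [A, C, B are collinear ∩ DB ⟂ AC]
2. B_y = -1244/1105  [A, C, B are collinear ∩ DB ⟂ AC]
   → B = (-1372/1105, -1244/1105)
3. G_x = 1676/1105  [G is the reflection of D across B]
4. G_y = -9118/1105  [G is the reflection of D across B]
   → G = (1676/1105, -9118/1105)

B = (-1372/1105, -1244/1105)
G = (1676/1105, -9118/1105)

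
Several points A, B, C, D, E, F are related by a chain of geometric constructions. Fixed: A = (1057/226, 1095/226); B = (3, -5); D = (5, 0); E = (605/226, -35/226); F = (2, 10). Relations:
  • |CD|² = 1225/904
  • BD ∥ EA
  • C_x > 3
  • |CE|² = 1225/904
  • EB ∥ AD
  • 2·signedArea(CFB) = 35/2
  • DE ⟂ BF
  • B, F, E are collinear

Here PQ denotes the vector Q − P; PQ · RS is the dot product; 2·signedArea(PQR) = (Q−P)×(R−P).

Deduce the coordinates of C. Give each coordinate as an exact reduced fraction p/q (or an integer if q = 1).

1. C_x = 1735/452  [line 15·x + 1·y + -115/2 = 0 ∩ |CD|² = 1225/904]
2. C_y = -35/452  [line 15·x + 1·y + -115/2 = 0 ∩ |CD|² = 1225/904]
   → C = (1735/452, -35/452)

C = (1735/452, -35/452)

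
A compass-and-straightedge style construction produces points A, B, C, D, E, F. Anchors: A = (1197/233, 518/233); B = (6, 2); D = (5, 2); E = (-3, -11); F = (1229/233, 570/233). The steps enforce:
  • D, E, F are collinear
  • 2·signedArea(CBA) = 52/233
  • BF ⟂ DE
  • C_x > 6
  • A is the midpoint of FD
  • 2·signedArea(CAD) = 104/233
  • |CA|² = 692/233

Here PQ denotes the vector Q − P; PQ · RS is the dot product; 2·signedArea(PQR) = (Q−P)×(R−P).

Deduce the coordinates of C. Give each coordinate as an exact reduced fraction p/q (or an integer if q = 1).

C = (1567/233, 362/233)

1. C_x = 1567/233  [2·signedArea(CAD) = 104/233 ∩ 2·signedArea(CBA) = 52/233]
2. C_y = 362/233  [2·signedArea(CAD) = 104/233 ∩ 2·signedArea(CBA) = 52/233]
   → C = (1567/233, 362/233)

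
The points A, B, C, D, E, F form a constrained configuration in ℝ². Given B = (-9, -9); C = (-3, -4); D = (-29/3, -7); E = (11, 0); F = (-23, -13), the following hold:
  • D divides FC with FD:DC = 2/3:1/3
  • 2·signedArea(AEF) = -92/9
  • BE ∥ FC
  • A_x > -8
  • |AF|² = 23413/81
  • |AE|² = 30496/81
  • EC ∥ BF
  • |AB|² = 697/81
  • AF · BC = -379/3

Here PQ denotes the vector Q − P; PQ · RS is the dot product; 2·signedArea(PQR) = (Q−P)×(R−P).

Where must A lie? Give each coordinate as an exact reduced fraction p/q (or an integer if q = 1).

1. A_x = -65/9  [AF · BC = -379/3 ∩ 2·signedArea(AEF) = -92/9]
2. A_y = -20/3  [AF · BC = -379/3 ∩ 2·signedArea(AEF) = -92/9]
   → A = (-65/9, -20/3)

A = (-65/9, -20/3)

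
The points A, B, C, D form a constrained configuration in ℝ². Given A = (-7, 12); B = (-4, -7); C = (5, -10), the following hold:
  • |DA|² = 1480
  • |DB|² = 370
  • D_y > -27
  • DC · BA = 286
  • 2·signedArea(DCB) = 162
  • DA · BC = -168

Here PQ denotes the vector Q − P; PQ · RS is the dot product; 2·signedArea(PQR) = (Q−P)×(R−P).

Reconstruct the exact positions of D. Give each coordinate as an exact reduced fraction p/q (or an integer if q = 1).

D = (-1, -26)

1. D_x = -1  [2·signedArea(DCB) = 162 ∩ DC · BA = 286]
2. D_y = -26  [2·signedArea(DCB) = 162 ∩ DC · BA = 286]
   → D = (-1, -26)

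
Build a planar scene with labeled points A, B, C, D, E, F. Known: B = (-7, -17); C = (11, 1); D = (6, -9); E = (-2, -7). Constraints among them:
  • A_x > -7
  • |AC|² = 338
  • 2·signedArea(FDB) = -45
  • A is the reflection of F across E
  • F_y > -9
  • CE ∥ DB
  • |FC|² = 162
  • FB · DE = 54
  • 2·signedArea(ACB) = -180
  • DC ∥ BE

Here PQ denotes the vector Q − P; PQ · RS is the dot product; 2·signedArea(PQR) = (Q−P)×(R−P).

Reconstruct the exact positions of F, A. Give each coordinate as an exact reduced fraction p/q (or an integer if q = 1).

1. F_x = 2  [2·signedArea(FDB) = -45 ∩ FB · DE = 54]
2. F_y = -8  [2·signedArea(FDB) = -45 ∩ FB · DE = 54]
   → F = (2, -8)
3. A_x = -6  [A is the reflection of F across E]
4. A_y = -6  [A is the reflection of F across E]
   → A = (-6, -6)

A = (-6, -6)
F = (2, -8)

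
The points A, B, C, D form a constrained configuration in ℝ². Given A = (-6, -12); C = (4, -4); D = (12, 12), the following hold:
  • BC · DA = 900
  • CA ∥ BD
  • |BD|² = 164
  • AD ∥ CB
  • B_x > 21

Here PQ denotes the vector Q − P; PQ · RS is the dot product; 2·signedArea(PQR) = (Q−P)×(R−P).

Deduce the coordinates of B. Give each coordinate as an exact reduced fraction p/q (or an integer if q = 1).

1. B_x = 22  [CA ∥ BD ∩ AD ∥ CB]
2. B_y = 20  [CA ∥ BD ∩ AD ∥ CB]
   → B = (22, 20)

B = (22, 20)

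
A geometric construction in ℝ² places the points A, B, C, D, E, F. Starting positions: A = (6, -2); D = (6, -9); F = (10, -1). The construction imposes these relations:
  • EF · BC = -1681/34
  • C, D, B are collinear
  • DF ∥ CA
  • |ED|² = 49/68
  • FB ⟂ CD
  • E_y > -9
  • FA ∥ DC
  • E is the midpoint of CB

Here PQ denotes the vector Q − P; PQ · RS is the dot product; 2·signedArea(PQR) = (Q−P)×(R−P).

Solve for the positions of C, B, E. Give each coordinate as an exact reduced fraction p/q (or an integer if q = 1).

B = (198/17, -129/17)
C = (2, -10)
E = (116/17, -299/34)

1. C_x = 2  [DF ∥ CA ∩ FA ∥ DC]
2. C_y = -10  [DF ∥ CA ∩ FA ∥ DC]
   → C = (2, -10)
3. B_x = 198/17  [C, D, B are collinear ∩ FB ⟂ CD]
4. B_y = -129/17  [C, D, B are collinear ∩ FB ⟂ CD]
   → B = (198/17, -129/17)
5. E_x = 116/17  [E is the midpoint of CB]
6. E_y = -299/34  [E is the midpoint of CB]
   → E = (116/17, -299/34)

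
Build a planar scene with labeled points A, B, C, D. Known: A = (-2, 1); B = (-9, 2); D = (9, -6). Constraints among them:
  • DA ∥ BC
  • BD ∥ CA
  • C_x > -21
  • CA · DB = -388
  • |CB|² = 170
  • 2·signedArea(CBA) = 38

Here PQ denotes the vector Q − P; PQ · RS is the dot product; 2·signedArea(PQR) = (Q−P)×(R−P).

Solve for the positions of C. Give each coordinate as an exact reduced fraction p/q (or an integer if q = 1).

1. C_x = -20  [BD ∥ CA ∩ DA ∥ BC]
2. C_y = 9  [BD ∥ CA ∩ DA ∥ BC]
   → C = (-20, 9)

C = (-20, 9)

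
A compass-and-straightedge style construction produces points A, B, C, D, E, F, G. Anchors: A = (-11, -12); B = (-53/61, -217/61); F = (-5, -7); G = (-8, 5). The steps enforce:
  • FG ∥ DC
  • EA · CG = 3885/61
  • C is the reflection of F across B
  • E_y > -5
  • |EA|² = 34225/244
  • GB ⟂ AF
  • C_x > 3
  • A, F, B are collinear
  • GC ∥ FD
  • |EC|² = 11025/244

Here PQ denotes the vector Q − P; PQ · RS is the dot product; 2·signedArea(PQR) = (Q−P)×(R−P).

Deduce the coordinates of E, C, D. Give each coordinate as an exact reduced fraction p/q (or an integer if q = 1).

1. C_x = 199/61  [C is the reflection of F across B]
2. C_y = -7/61  [C is the reflection of F across B]
   → C = (199/61, -7/61)
3. D_x = 382/61  [FG ∥ DC ∩ GC ∥ FD]
4. D_y = -739/61  [FG ∥ DC ∩ GC ∥ FD]
   → D = (382/61, -739/61)
5. E_x = -116/61  [line 687/61·x + -312/61·y + -72/61 = 0 ∩ |EA|² = 34225/244]
6. E_y = -539/122  [line 687/61·x + -312/61·y + -72/61 = 0 ∩ |EA|² = 34225/244]
   → E = (-116/61, -539/122)

C = (199/61, -7/61)
D = (382/61, -739/61)
E = (-116/61, -539/122)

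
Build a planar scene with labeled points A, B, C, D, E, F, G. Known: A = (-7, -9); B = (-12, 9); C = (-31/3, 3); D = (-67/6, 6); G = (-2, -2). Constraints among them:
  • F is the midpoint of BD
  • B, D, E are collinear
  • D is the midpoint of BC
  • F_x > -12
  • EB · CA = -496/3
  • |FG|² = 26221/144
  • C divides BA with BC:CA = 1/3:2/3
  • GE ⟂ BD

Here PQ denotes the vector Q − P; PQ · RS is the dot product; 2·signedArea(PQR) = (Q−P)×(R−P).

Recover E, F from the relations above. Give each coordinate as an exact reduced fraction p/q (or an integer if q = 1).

1. E_x = -2948/349  [B, D, E are collinear ∩ GE ⟂ BD]
2. E_y = -1323/349  [B, D, E are collinear ∩ GE ⟂ BD]
   → E = (-2948/349, -1323/349)
3. F_x = -139/12  [F is the midpoint of BD]
4. F_y = 15/2  [F is the midpoint of BD]
   → F = (-139/12, 15/2)

E = (-2948/349, -1323/349)
F = (-139/12, 15/2)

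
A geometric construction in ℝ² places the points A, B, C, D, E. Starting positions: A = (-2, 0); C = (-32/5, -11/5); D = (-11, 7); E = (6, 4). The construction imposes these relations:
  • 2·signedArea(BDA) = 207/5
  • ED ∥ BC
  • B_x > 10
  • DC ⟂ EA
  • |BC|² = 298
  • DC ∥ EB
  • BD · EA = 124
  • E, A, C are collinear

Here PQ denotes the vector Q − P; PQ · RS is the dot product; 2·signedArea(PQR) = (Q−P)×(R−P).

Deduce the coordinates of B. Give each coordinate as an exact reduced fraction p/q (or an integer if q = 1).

1. B_x = 53/5  [ED ∥ BC ∩ DC ∥ EB]
2. B_y = -26/5  [ED ∥ BC ∩ DC ∥ EB]
   → B = (53/5, -26/5)

B = (53/5, -26/5)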